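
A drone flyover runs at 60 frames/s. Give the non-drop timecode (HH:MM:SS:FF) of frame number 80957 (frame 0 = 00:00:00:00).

80957 ÷ 60 = 1349 full seconds, remainder 17 frames.
1349 s = 0 h 22 min 29 s.
Timecode: 00:22:29:17.

00:22:29:17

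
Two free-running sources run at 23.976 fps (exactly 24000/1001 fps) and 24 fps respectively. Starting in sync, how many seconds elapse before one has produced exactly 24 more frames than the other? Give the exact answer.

The gap grows by |24 − 24000/1001| = 24/1001 frames per second.
Time for a 24-frame gap: 24 ÷ (24/1001) = 1001 s.

1001 seconds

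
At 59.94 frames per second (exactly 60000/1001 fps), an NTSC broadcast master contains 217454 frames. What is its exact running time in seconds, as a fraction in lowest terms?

108835727/30000 seconds

Running time = 217454 ÷ (60000/1001) = 217454 × 1001/60000 = 108835727/30000 s.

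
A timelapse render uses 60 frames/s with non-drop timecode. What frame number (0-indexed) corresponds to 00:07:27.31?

26851

Total seconds to the label: (0 × 3600 + 7 × 60 + 27) = 447.
Frame index = 447 × 60 + 31 = 26851.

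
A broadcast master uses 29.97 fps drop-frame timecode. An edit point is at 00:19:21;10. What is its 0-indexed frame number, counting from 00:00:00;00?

34804

As if non-drop at 30 labels/s: (0 × 3600 + 19 × 60 + 21) × 30 + 10 = 34840.
Minute boundaries passed: 19; those not divisible by 10: 19 − 1 = 18; dropped labels = 2 × 18 = 36.
Actual frame index = 34840 − 36 = 34804.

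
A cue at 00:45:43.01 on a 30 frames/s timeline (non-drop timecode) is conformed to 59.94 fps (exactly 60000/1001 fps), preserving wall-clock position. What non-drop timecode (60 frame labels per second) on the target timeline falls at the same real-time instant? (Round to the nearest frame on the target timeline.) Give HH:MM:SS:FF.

00:45:40:18

Source frame index: (0×3600 + 45×60 + 43) × 30 + 1 = 82291.
Real time: 82291 / (30) = 82291/30 s.
Target frame: (82291/30) × (60000/1001) = 14962000/91 ≈ 164417.582 → 164418.
At 60 labels/s: frame 164418 → 00:45:40:18.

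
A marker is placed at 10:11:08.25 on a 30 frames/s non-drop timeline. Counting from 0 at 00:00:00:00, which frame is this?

1100065

Total seconds to the label: (10 × 3600 + 11 × 60 + 8) = 36668.
Frame index = 36668 × 30 + 25 = 1100065.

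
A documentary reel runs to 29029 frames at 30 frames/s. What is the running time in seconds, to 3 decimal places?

Running time = 29029 × 1/30 = 29029/30 s ≈ 967.633 s.

967.633 seconds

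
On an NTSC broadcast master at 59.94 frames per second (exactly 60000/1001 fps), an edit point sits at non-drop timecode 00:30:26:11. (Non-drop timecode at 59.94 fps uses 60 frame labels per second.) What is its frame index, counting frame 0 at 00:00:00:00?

Total seconds to the label: (0 × 3600 + 30 × 60 + 26) = 1826.
Frame index = 1826 × 60 + 11 = 109571.

frame 109571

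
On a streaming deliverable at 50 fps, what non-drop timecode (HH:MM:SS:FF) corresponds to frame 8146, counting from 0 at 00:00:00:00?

8146 ÷ 50 = 162 full seconds, remainder 46 frames.
162 s = 0 h 2 min 42 s.
Timecode: 00:02:42:46.

00:02:42:46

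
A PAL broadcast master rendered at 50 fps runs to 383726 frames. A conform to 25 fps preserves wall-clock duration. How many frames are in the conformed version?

191863 frames

Target frames = source frames × (target rate / source rate) = 383726 × (25)/(50) = 383726 × 1/2 = 191863.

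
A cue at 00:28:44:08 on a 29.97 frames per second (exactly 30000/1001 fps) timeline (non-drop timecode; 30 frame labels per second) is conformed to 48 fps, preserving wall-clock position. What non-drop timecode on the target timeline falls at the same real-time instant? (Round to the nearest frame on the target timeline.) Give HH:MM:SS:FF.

Source frame index: (0×3600 + 28×60 + 44) × 30 + 8 = 51728.
Real time: 51728 / (30000/1001) = 3236233/1875 s.
Target frame: (3236233/1875) × (48) = 51779728/625 ≈ 82847.565 → 82848.
At 48 labels/s: frame 82848 → 00:28:46:00.

00:28:46:00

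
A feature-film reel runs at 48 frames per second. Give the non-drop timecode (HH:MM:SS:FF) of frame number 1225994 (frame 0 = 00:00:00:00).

07:05:41:26

1225994 ÷ 48 = 25541 full seconds, remainder 26 frames.
25541 s = 7 h 5 min 41 s.
Timecode: 07:05:41:26.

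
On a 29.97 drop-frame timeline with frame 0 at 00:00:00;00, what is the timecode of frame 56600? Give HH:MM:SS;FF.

00:31:28;16

Each 10-minute DF block holds 10 × 60 × 30 − 9 × 2 = 17982 frames. 56600 ÷ 17982 → 3 full blocks, remainder 2654.
Within the partial block the first minute is 1800 frames and each further minute 1798, so 1 further minute boundary passed. Total skipped labels = 18 × 3 + 2 × 1 = 56.
Non-drop label index = 56600 + 56 = 56656; at 30 labels/s that is 00:31:28:16, i.e. DF 00:31:28;16.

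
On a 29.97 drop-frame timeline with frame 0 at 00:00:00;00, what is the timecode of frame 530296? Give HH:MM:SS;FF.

04:54:54;06

Ten DF minutes hold 17982 frames, so frame 530296 lies in block 29 (frames 521478–539459) with 8818 frames into that block.
The block's first minute is 1800 frames and the rest 1798 each; 8818 frames reaches minute 4, so 29 × 18 + 4 × 2 = 530 labels have been skipped so far.
Adding those back, label number 530296 + 530 = 530826 at 30 labels/s is 17694 s + 6 f = 4 h 54 min 54 s frame 6, i.e. 04:54:54;06.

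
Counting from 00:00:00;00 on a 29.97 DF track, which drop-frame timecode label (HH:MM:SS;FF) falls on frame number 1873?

00:01:02;15

Each 10-minute DF block holds 10 × 60 × 30 − 9 × 2 = 17982 frames. 1873 ÷ 17982 → 0 full blocks, remainder 1873.
Within the partial block the first minute is 1800 frames and each further minute 1798, so 1 further minute boundary passed. Total skipped labels = 18 × 0 + 2 × 1 = 2.
Non-drop label index = 1873 + 2 = 1875; at 30 labels/s that is 00:01:02:15, i.e. DF 00:01:02;15.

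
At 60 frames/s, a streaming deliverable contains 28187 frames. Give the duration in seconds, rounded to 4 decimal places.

Running time = 28187 × 1/60 = 28187/60 s ≈ 469.7833 s.

469.7833 seconds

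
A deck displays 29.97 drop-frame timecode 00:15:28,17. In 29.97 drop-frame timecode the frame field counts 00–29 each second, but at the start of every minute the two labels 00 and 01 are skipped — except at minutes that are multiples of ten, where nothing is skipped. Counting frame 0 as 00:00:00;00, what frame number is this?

As if non-drop at 30 labels/s: (0 × 3600 + 15 × 60 + 28) × 30 + 17 = 27857.
Minute boundaries passed: 15; those not divisible by 10: 15 − 1 = 14; dropped labels = 2 × 14 = 28.
Actual frame index = 27857 − 28 = 27829.

27829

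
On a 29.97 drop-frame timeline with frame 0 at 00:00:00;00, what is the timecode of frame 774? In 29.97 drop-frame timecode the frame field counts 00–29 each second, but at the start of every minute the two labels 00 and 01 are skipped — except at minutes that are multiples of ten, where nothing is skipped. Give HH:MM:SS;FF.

Ten DF minutes hold 17982 frames, so frame 774 lies in block 0 (frames 0–17981) with 774 frames into that block.
The block's first minute is 1800 frames and the rest 1798 each; 774 frames reaches minute 0, so 0 × 18 + 0 × 2 = 0 labels have been skipped so far.
Adding those back, label number 774 + 0 = 774 at 30 labels/s is 25 s + 24 f = 0 h 0 min 25 s frame 24, i.e. 00:00:25;24.

00:00:25;24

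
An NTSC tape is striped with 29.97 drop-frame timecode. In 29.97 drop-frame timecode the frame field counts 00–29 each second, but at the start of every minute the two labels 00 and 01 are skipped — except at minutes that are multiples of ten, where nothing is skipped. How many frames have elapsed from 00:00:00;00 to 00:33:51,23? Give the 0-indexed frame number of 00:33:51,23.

60893

Complete 10-minute blocks: 3, each 17982 frames → 53946.
Remaining 3 whole minutes in the current block: 1800 + 2 × 1798 = 5396 frames.
Within the current minute: 51 × 30 + 23 − 2 = 1551 (labels ;00/;01 skipped at this minute). Total = 53946 + 5396 + 1551 = 60893.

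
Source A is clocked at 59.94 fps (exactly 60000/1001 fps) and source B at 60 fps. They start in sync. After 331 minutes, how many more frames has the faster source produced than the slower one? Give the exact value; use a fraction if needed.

331 min = 19860 s.
A emits 60000/1001 × 19860 = 1191600000/1001 frames; B emits 60 × 19860 = 1191600.
Difference = 1191600/1001 frames (≈ 1190.4096); B is ahead of A.

1191600/1001 frames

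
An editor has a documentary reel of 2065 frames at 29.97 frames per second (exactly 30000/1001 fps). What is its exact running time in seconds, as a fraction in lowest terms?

413413/6000 seconds

Running time = 2065 ÷ (30000/1001) = 2065 × 1001/30000 = 413413/6000 s.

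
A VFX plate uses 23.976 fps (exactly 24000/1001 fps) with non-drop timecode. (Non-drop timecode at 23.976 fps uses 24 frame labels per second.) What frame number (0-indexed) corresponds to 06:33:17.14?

frame 566342

Total seconds to the label: (6 × 3600 + 33 × 60 + 17) = 23597.
Frame index = 23597 × 24 + 14 = 566342.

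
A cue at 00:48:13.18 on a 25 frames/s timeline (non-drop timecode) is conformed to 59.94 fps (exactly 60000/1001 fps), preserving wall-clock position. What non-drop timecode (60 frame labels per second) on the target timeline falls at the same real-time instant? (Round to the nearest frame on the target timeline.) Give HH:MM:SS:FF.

00:48:10:50

Source frame index: (0×3600 + 48×60 + 13) × 25 + 18 = 72343.
Real time: 72343 / (25) = 72343/25 s.
Target frame: (72343/25) × (60000/1001) = 173623200/1001 ≈ 173449.750 → 173450.
At 60 labels/s: frame 173450 → 00:48:10:50.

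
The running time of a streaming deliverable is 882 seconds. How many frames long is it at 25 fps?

Frames = 882 × 25 = 22050.

22050 frames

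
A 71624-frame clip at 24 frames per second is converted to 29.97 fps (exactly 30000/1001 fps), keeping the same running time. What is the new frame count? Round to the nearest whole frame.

Frames at target rate = 71624 × (30000/1001) / (24) = 12790000/143 ≈ 89440.559.
Nearest whole frame: 89441.

89441 frames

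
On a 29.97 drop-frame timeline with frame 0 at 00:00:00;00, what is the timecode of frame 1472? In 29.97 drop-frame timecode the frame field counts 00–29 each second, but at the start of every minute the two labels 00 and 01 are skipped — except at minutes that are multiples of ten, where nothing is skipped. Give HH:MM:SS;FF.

Each 10-minute DF block holds 10 × 60 × 30 − 9 × 2 = 17982 frames. 1472 ÷ 17982 → 0 full blocks, remainder 1472.
Within the partial block the first minute is 1800 frames and each further minute 1798, so 0 further minute boundaries passed. Total skipped labels = 18 × 0 + 2 × 0 = 0.
Non-drop label index = 1472 + 0 = 1472; at 30 labels/s that is 00:00:49:02, i.e. DF 00:00:49;02.

00:00:49;02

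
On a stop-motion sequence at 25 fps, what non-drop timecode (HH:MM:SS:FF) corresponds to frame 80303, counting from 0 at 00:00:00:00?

80303 ÷ 25 = 3212 full seconds, remainder 3 frames.
3212 s = 0 h 53 min 32 s.
Timecode: 00:53:32:03.

00:53:32:03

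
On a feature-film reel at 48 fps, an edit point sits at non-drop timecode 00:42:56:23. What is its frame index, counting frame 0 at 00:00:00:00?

123671

Total seconds to the label: (0 × 3600 + 42 × 60 + 56) = 2576.
Frame index = 2576 × 48 + 23 = 123671.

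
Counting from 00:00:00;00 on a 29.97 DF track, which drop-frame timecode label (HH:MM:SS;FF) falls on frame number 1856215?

Ten DF minutes hold 17982 frames, so frame 1856215 lies in block 103 (frames 1852146–1870127) with 4069 frames into that block.
The block's first minute is 1800 frames and the rest 1798 each; 4069 frames reaches minute 2, so 103 × 18 + 2 × 2 = 1858 labels have been skipped so far.
Adding those back, label number 1856215 + 1858 = 1858073 at 30 labels/s is 61935 s + 23 f = 17 h 12 min 15 s frame 23, i.e. 17:12:15;23.

17:12:15;23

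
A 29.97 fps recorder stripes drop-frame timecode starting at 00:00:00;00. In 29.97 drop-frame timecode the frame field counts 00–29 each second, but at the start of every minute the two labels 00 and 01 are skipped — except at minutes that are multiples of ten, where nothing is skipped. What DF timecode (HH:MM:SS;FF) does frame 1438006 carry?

Each 10-minute DF block holds 10 × 60 × 30 − 9 × 2 = 17982 frames. 1438006 ÷ 17982 → 79 full blocks, remainder 17428.
Within the partial block the first minute is 1800 frames and each further minute 1798, so 9 further minute boundaries passed. Total skipped labels = 18 × 79 + 2 × 9 = 1440.
Non-drop label index = 1438006 + 1440 = 1439446; at 30 labels/s that is 13:19:41:16, i.e. DF 13:19:41;16.

13:19:41;16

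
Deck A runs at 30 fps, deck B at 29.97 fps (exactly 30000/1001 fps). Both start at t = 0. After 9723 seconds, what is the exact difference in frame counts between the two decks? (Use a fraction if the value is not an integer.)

41670/143 frames

A emits 30 × 9723 = 291690 frames; B emits 30000/1001 × 9723 = 41670000/143.
Difference = 41670/143 frames (≈ 291.3986); B is behind A.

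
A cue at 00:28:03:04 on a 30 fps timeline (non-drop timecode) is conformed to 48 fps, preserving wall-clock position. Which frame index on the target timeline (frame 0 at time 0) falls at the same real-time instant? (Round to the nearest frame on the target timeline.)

frame 80790

Source frame index: (0×3600 + 28×60 + 3) × 30 + 4 = 50494.
Real time: 50494 / (30) = 25247/15 s.
Target frame: (25247/15) × (48) = 403952/5 ≈ 80790.400 → 80790.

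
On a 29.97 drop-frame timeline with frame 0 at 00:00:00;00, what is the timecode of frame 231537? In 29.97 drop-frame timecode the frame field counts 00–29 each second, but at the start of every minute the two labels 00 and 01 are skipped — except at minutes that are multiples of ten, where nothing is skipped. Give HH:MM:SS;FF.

02:08:45;19

Each 10-minute DF block holds 10 × 60 × 30 − 9 × 2 = 17982 frames. 231537 ÷ 17982 → 12 full blocks, remainder 15753.
Within the partial block the first minute is 1800 frames and each further minute 1798, so 8 further minute boundaries passed. Total skipped labels = 18 × 12 + 2 × 8 = 232.
Non-drop label index = 231537 + 232 = 231769; at 30 labels/s that is 02:08:45:19, i.e. DF 02:08:45;19.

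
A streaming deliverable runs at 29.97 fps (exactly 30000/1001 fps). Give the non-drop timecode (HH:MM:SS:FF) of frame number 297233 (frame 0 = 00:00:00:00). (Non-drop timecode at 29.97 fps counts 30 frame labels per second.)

02:45:07:23

297233 ÷ 30 = 9907 full seconds, remainder 23 frames.
9907 s = 2 h 45 min 7 s.
Timecode: 02:45:07:23.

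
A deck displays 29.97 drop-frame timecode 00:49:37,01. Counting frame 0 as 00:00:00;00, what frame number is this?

As if non-drop at 30 labels/s: (0 × 3600 + 49 × 60 + 37) × 30 + 1 = 89311.
Minute boundaries passed: 49; those not divisible by 10: 49 − 4 = 45; dropped labels = 2 × 45 = 90.
Actual frame index = 89311 − 90 = 89221.

89221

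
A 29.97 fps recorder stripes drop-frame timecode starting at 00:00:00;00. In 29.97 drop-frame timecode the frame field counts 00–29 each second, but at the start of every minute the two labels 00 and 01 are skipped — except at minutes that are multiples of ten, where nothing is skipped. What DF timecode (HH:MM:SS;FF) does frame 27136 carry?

00:15:05;14

Ten DF minutes hold 17982 frames, so frame 27136 lies in block 1 (frames 17982–35963) with 9154 frames into that block.
The block's first minute is 1800 frames and the rest 1798 each; 9154 frames reaches minute 5, so 1 × 18 + 5 × 2 = 28 labels have been skipped so far.
Adding those back, label number 27136 + 28 = 27164 at 30 labels/s is 905 s + 14 f = 0 h 15 min 5 s frame 14, i.e. 00:15:05;14.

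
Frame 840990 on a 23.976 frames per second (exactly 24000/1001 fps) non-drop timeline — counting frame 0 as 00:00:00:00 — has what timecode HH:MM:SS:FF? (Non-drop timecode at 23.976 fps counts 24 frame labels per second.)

840990 ÷ 24 = 35041 full seconds, remainder 6 frames.
35041 s = 9 h 44 min 1 s.
Timecode: 09:44:01:06.

09:44:01:06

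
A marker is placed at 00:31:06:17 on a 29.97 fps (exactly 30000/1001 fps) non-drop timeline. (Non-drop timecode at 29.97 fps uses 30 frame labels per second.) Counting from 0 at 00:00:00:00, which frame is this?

Total seconds to the label: (0 × 3600 + 31 × 60 + 6) = 1866.
Frame index = 1866 × 30 + 17 = 55997.

55997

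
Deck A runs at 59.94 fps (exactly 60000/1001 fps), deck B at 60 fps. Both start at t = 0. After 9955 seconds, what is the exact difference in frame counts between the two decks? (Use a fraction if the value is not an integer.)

54300/91 frames

A emits 60000/1001 × 9955 = 54300000/91 frames; B emits 60 × 9955 = 597300.
Difference = 54300/91 frames (≈ 596.7033); B is ahead of A.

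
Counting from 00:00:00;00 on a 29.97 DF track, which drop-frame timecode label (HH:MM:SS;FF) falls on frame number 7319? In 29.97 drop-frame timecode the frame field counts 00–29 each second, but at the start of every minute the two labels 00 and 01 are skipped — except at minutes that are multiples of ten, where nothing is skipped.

Ten DF minutes hold 17982 frames, so frame 7319 lies in block 0 (frames 0–17981) with 7319 frames into that block.
The block's first minute is 1800 frames and the rest 1798 each; 7319 frames reaches minute 4, so 0 × 18 + 4 × 2 = 8 labels have been skipped so far.
Adding those back, label number 7319 + 8 = 7327 at 30 labels/s is 244 s + 7 f = 0 h 4 min 4 s frame 7, i.e. 00:04:04;07.

00:04:04;07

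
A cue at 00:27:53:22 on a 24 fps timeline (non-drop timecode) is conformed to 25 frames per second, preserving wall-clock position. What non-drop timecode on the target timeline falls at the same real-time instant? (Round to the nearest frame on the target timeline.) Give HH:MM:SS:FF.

00:27:53:23

Source frame index: (0×3600 + 27×60 + 53) × 24 + 22 = 40174.
Real time: 40174 / (24) = 20087/12 s.
Target frame: (20087/12) × (25) = 502175/12 ≈ 41847.917 → 41848.
At 25 labels/s: frame 41848 → 00:27:53:23.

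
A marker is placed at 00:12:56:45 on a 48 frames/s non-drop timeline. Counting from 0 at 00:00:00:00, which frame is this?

frame 37293

Total seconds to the label: (0 × 3600 + 12 × 60 + 56) = 776.
Frame index = 776 × 48 + 45 = 37293.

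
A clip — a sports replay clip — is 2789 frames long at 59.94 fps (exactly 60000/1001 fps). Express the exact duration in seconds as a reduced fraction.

Running time = 2789 ÷ (60000/1001) = 2789 × 1001/60000 = 2791789/60000 s.

2791789/60000 seconds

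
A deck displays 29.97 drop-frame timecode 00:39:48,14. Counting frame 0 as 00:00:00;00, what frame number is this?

71582

As if non-drop at 30 labels/s: (0 × 3600 + 39 × 60 + 48) × 30 + 14 = 71654.
Minute boundaries passed: 39; those not divisible by 10: 39 − 3 = 36; dropped labels = 2 × 36 = 72.
Actual frame index = 71654 − 72 = 71582.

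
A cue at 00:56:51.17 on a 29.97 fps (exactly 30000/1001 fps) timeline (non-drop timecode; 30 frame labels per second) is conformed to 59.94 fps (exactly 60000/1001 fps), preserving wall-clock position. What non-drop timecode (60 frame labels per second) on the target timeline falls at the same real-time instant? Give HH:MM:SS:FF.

Source frame index: (0×3600 + 56×60 + 51) × 30 + 17 = 102347.
Real time: 102347 / (30000/1001) = 102449347/30000 s.
Target frame: (102449347/30000) × (60000/1001) = 204694.
At 60 labels/s: frame 204694 → 00:56:51:34.

00:56:51:34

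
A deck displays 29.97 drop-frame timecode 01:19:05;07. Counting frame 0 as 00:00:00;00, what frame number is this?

142213

Complete 10-minute blocks: 7, each 17982 frames → 125874.
Remaining 9 whole minutes in the current block: 1800 + 8 × 1798 = 16184 frames.
Within the current minute: 5 × 30 + 7 − 2 = 155 (labels ;00/;01 skipped at this minute). Total = 125874 + 16184 + 155 = 142213.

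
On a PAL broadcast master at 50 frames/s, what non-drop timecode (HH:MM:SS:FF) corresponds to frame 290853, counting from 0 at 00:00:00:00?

01:36:57:03

290853 ÷ 50 = 5817 full seconds, remainder 3 frames.
5817 s = 1 h 36 min 57 s.
Timecode: 01:36:57:03.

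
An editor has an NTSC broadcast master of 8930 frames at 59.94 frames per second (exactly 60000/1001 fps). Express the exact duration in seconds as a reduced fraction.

893893/6000 seconds

Running time = 8930 ÷ (60000/1001) = 8930 × 1001/60000 = 893893/6000 s.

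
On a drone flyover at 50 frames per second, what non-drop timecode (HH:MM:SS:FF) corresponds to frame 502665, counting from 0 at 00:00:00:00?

02:47:33:15

502665 ÷ 50 = 10053 full seconds, remainder 15 frames.
10053 s = 2 h 47 min 33 s.
Timecode: 02:47:33:15.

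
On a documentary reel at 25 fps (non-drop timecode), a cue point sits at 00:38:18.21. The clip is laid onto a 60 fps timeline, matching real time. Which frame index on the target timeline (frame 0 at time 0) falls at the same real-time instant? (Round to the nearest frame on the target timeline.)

Source frame index: (0×3600 + 38×60 + 18) × 25 + 21 = 57471.
Real time: 57471 / (25) = 57471/25 s.
Target frame: (57471/25) × (60) = 689652/5 ≈ 137930.400 → 137930.

frame 137930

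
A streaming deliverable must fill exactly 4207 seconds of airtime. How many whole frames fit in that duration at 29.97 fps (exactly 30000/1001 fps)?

126083 frames

Frames = 4207 × 30000/1001 = 18030000/143 ≈ 126083.9161.
Complete frames: 126083.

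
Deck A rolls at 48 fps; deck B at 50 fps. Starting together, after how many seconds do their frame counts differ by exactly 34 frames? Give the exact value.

The gap grows by |50 − 48| = 2 frames per second.
Time for a 34-frame gap: 34 ÷ (2) = 17 s.

17 seconds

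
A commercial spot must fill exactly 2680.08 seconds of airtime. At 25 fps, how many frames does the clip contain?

67002 frames

Frames = 2680.08 × 25 = 67002.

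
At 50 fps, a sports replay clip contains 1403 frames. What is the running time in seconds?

Running time = 1403 / (50) = 28.06 s.

28.06 seconds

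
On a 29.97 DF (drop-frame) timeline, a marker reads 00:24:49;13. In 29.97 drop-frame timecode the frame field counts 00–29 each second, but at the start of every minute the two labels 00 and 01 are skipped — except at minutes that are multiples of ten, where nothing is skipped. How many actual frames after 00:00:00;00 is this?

44639

As if non-drop at 30 labels/s: (0 × 3600 + 24 × 60 + 49) × 30 + 13 = 44683.
Minute boundaries passed: 24; those not divisible by 10: 24 − 2 = 22; dropped labels = 2 × 22 = 44.
Actual frame index = 44683 − 44 = 44639.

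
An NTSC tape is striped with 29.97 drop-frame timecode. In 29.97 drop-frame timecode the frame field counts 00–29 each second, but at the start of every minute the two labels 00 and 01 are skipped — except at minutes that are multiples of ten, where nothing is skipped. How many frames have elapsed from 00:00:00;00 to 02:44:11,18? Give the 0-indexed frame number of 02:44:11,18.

Complete 10-minute blocks: 16, each 17982 frames → 287712.
Remaining 4 whole minutes in the current block: 1800 + 3 × 1798 = 7194 frames.
Within the current minute: 11 × 30 + 18 − 2 = 346 (labels ;00/;01 skipped at this minute). Total = 287712 + 7194 + 346 = 295252.

295252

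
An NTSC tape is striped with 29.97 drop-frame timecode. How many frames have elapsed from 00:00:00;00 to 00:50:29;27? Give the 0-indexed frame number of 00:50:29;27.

90807

As if non-drop at 30 labels/s: (0 × 3600 + 50 × 60 + 29) × 30 + 27 = 90897.
Minute boundaries passed: 50; those not divisible by 10: 50 − 5 = 45; dropped labels = 2 × 45 = 90.
Actual frame index = 90897 − 90 = 90807.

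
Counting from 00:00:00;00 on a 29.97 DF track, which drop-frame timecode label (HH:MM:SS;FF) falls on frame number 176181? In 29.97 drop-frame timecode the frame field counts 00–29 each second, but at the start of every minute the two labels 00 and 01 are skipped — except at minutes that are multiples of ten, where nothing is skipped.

Each 10-minute DF block holds 10 × 60 × 30 − 9 × 2 = 17982 frames. 176181 ÷ 17982 → 9 full blocks, remainder 14343.
Within the partial block the first minute is 1800 frames and each further minute 1798, so 7 further minute boundaries passed. Total skipped labels = 18 × 9 + 2 × 7 = 176.
Non-drop label index = 176181 + 176 = 176357; at 30 labels/s that is 01:37:58:17, i.e. DF 01:37:58;17.

01:37:58;17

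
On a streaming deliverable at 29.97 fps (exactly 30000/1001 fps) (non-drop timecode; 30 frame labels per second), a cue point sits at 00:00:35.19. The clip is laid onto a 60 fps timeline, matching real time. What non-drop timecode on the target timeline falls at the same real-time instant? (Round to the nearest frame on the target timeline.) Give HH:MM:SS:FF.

Source frame index: (0×3600 + 0×60 + 35) × 30 + 19 = 1069.
Real time: 1069 / (30000/1001) = 1070069/30000 s.
Target frame: (1070069/30000) × (60) = 1070069/500 ≈ 2140.138 → 2140.
At 60 labels/s: frame 2140 → 00:00:35:40.

00:00:35:40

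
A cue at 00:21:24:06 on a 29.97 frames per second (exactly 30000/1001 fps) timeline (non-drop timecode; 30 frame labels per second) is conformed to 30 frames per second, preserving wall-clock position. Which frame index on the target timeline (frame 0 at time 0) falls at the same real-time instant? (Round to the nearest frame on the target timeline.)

frame 38565

Source frame index: (0×3600 + 21×60 + 24) × 30 + 6 = 38526.
Real time: 38526 / (30000/1001) = 6427421/5000 s.
Target frame: (6427421/5000) × (30) = 19282263/500 ≈ 38564.526 → 38565.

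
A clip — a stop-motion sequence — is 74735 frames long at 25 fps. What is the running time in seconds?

2989.4 seconds

Running time = 74735 / (25) = 2989.4 s.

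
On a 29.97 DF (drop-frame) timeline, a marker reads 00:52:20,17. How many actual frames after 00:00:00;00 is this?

94123

As if non-drop at 30 labels/s: (0 × 3600 + 52 × 60 + 20) × 30 + 17 = 94217.
Minute boundaries passed: 52; those not divisible by 10: 52 − 5 = 47; dropped labels = 2 × 47 = 94.
Actual frame index = 94217 − 94 = 94123.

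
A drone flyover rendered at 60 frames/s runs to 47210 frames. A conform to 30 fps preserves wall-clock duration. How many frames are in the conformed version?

23605 frames

Target frames = source frames × (target rate / source rate) = 47210 × (30)/(60) = 47210 × 1/2 = 23605.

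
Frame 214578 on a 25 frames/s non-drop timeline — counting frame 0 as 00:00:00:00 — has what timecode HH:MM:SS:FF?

214578 ÷ 25 = 8583 full seconds, remainder 3 frames.
8583 s = 2 h 23 min 3 s.
Timecode: 02:23:03:03.

02:23:03:03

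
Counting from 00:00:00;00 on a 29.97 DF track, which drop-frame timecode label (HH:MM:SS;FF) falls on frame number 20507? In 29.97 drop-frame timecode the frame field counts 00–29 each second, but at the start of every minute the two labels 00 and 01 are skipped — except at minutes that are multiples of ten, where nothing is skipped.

00:11:24;07

Ten DF minutes hold 17982 frames, so frame 20507 lies in block 1 (frames 17982–35963) with 2525 frames into that block.
The block's first minute is 1800 frames and the rest 1798 each; 2525 frames reaches minute 1, so 1 × 18 + 1 × 2 = 20 labels have been skipped so far.
Adding those back, label number 20507 + 20 = 20527 at 30 labels/s is 684 s + 7 f = 0 h 11 min 24 s frame 7, i.e. 00:11:24;07.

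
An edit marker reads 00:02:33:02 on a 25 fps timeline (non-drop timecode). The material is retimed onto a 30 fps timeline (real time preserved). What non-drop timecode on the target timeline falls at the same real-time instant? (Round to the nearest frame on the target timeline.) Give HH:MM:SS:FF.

Source frame index: (0×3600 + 2×60 + 33) × 25 + 2 = 3827.
Real time: 3827 / (25) = 3827/25 s.
Target frame: (3827/25) × (30) = 22962/5 ≈ 4592.400 → 4592.
At 30 labels/s: frame 4592 → 00:02:33:02.

00:02:33:02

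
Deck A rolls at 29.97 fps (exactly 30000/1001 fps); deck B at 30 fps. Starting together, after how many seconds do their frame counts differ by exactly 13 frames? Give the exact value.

13013/30 seconds

The gap grows by |30 − 30000/1001| = 30/1001 frames per second.
Time for a 13-frame gap: 13 ÷ (30/1001) = 13013/30 s.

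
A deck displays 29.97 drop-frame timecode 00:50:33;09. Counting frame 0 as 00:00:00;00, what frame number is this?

As if non-drop at 30 labels/s: (0 × 3600 + 50 × 60 + 33) × 30 + 9 = 90999.
Minute boundaries passed: 50; those not divisible by 10: 50 − 5 = 45; dropped labels = 2 × 45 = 90.
Actual frame index = 90999 − 90 = 90909.

90909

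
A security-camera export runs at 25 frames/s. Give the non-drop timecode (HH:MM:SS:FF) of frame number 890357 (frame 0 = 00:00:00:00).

890357 ÷ 25 = 35614 full seconds, remainder 7 frames.
35614 s = 9 h 53 min 34 s.
Timecode: 09:53:34:07.

09:53:34:07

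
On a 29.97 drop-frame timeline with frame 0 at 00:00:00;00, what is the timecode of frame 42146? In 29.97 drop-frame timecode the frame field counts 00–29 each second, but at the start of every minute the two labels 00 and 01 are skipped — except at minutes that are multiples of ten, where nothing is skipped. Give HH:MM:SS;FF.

Ten DF minutes hold 17982 frames, so frame 42146 lies in block 2 (frames 35964–53945) with 6182 frames into that block.
The block's first minute is 1800 frames and the rest 1798 each; 6182 frames reaches minute 3, so 2 × 18 + 3 × 2 = 42 labels have been skipped so far.
Adding those back, label number 42146 + 42 = 42188 at 30 labels/s is 1406 s + 8 f = 0 h 23 min 26 s frame 8, i.e. 00:23:26;08.

00:23:26;08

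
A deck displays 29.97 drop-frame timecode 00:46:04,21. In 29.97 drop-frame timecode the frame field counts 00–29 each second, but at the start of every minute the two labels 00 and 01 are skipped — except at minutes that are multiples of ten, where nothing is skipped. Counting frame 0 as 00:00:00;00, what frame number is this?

Complete 10-minute blocks: 4, each 17982 frames → 71928.
Remaining 6 whole minutes in the current block: 1800 + 5 × 1798 = 10790 frames.
Within the current minute: 4 × 30 + 21 − 2 = 139 (labels ;00/;01 skipped at this minute). Total = 71928 + 10790 + 139 = 82857.

82857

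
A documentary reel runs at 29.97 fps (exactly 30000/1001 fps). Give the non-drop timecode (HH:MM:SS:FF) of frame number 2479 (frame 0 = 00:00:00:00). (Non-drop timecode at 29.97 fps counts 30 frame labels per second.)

00:01:22:19

2479 ÷ 30 = 82 full seconds, remainder 19 frames.
82 s = 0 h 1 min 22 s.
Timecode: 00:01:22:19.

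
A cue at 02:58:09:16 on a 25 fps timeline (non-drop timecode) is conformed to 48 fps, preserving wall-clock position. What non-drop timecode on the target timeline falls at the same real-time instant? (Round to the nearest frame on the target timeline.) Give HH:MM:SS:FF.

02:58:09:31

Source frame index: (2×3600 + 58×60 + 9) × 25 + 16 = 267241.
Real time: 267241 / (25) = 267241/25 s.
Target frame: (267241/25) × (48) = 12827568/25 ≈ 513102.720 → 513103.
At 48 labels/s: frame 513103 → 02:58:09:31.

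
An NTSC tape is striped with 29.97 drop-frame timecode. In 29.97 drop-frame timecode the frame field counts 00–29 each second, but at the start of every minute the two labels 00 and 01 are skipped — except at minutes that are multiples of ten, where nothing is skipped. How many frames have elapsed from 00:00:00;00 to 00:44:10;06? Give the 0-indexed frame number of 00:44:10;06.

As if non-drop at 30 labels/s: (0 × 3600 + 44 × 60 + 10) × 30 + 6 = 79506.
Minute boundaries passed: 44; those not divisible by 10: 44 − 4 = 40; dropped labels = 2 × 40 = 80.
Actual frame index = 79506 − 80 = 79426.

79426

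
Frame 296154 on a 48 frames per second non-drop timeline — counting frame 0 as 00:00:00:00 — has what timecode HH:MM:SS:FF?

01:42:49:42

296154 ÷ 48 = 6169 full seconds, remainder 42 frames.
6169 s = 1 h 42 min 49 s.
Timecode: 01:42:49:42.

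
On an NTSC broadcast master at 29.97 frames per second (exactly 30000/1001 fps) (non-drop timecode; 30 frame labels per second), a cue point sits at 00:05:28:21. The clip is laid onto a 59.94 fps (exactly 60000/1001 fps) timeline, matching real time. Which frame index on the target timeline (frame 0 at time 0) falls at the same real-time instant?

Source frame index: (0×3600 + 5×60 + 28) × 30 + 21 = 9861.
Real time: 9861 / (30000/1001) = 3290287/10000 s.
Target frame: (3290287/10000) × (60000/1001) = 19722.

frame 19722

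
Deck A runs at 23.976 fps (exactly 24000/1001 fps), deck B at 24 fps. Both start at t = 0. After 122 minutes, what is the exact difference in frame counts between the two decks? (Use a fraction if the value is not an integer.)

122 min = 7320 s.
A emits 24000/1001 × 7320 = 175680000/1001 frames; B emits 24 × 7320 = 175680.
Difference = 175680/1001 frames (≈ 175.5045); B is ahead of A.

175680/1001 frames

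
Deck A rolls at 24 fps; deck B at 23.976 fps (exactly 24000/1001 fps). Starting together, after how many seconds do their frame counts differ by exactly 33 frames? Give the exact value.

1376.375 seconds

The gap grows by |24000/1001 − 24| = 24/1001 frames per second.
Time for a 33-frame gap: 33 ÷ (24/1001) = 1376.375 s.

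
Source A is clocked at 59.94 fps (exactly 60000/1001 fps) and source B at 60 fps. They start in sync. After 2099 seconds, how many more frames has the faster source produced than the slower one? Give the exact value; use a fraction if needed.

A emits 60000/1001 × 2099 = 125940000/1001 frames; B emits 60 × 2099 = 125940.
Difference = 125940/1001 frames (≈ 125.8142); B is ahead of A.

125940/1001 frames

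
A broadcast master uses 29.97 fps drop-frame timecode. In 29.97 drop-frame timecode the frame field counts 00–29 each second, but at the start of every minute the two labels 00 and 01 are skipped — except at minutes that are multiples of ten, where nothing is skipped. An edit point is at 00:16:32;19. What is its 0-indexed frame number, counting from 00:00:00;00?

As if non-drop at 30 labels/s: (0 × 3600 + 16 × 60 + 32) × 30 + 19 = 29779.
Minute boundaries passed: 16; those not divisible by 10: 16 − 1 = 15; dropped labels = 2 × 15 = 30.
Actual frame index = 29779 − 30 = 29749.

29749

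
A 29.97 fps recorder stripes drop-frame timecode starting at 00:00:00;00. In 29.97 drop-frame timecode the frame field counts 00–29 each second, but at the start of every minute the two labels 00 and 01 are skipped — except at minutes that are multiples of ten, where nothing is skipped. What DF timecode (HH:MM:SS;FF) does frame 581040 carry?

Ten DF minutes hold 17982 frames, so frame 581040 lies in block 32 (frames 575424–593405) with 5616 frames into that block.
The block's first minute is 1800 frames and the rest 1798 each; 5616 frames reaches minute 3, so 32 × 18 + 3 × 2 = 582 labels have been skipped so far.
Adding those back, label number 581040 + 582 = 581622 at 30 labels/s is 19387 s + 12 f = 5 h 23 min 7 s frame 12, i.e. 05:23:07;12.

05:23:07;12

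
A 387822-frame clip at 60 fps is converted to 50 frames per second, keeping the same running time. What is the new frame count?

Target frames = source frames × (target rate / source rate) = 387822 × (50)/(60) = 387822 × 5/6 = 323185.

323185 frames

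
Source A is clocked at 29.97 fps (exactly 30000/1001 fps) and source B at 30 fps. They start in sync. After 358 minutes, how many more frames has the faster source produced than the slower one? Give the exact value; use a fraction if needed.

644400/1001 frames

358 min = 21480 s.
A emits 30000/1001 × 21480 = 644400000/1001 frames; B emits 30 × 21480 = 644400.
Difference = 644400/1001 frames (≈ 643.7562); B is ahead of A.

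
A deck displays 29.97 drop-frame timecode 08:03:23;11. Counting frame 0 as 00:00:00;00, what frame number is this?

As if non-drop at 30 labels/s: (8 × 3600 + 3 × 60 + 23) × 30 + 11 = 870101.
Minute boundaries passed: 483; those not divisible by 10: 483 − 48 = 435; dropped labels = 2 × 435 = 870.
Actual frame index = 870101 − 870 = 869231.

869231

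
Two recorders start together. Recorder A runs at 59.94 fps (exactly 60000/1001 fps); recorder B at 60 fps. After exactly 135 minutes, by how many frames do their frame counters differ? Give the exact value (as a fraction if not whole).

135 min = 8100 s.
A emits 60000/1001 × 8100 = 486000000/1001 frames; B emits 60 × 8100 = 486000.
Difference = 486000/1001 frames (≈ 485.5145); B is ahead of A.

486000/1001 frames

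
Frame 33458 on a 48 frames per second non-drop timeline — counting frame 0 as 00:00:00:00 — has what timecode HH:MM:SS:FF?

33458 ÷ 48 = 697 full seconds, remainder 2 frames.
697 s = 0 h 11 min 37 s.
Timecode: 00:11:37:02.

00:11:37:02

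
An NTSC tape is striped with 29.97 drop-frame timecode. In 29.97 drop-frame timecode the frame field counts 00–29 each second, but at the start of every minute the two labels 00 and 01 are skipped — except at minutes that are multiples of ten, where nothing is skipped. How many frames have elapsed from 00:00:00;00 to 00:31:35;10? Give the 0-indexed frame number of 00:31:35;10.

56804

As if non-drop at 30 labels/s: (0 × 3600 + 31 × 60 + 35) × 30 + 10 = 56860.
Minute boundaries passed: 31; those not divisible by 10: 31 − 3 = 28; dropped labels = 2 × 28 = 56.
Actual frame index = 56860 − 56 = 56804.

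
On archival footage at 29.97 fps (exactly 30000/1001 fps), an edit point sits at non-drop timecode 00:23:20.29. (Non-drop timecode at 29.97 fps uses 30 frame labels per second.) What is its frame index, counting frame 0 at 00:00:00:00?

frame 42029

Total seconds to the label: (0 × 3600 + 23 × 60 + 20) = 1400.
Frame index = 1400 × 30 + 29 = 42029.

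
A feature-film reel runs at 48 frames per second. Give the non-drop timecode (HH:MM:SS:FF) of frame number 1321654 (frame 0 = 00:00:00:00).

1321654 ÷ 48 = 27534 full seconds, remainder 22 frames.
27534 s = 7 h 38 min 54 s.
Timecode: 07:38:54:22.

07:38:54:22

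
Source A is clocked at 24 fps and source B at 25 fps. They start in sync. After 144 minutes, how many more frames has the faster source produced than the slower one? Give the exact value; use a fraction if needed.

144 min = 8640 s.
A emits 24 × 8640 = 207360 frames; B emits 25 × 8640 = 216000.
Difference = 8640 frames; B is ahead of A.

8640 frames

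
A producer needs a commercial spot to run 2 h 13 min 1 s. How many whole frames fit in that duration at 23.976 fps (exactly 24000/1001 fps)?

191352 frames

2 h 13 min 1 s = 7981 s.
Frames = 7981 × 24000/1001 = 191544000/1001 ≈ 191352.6474.
Complete frames: 191352.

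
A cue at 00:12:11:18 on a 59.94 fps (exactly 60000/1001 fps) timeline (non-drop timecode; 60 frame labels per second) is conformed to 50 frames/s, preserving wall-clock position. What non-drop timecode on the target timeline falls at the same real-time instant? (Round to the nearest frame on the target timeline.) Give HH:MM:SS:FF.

00:12:12:02

Source frame index: (0×3600 + 12×60 + 11) × 60 + 18 = 43878.
Real time: 43878 / (60000/1001) = 7320313/10000 s.
Target frame: (7320313/10000) × (50) = 7320313/200 ≈ 36601.565 → 36602.
At 50 labels/s: frame 36602 → 00:12:12:02.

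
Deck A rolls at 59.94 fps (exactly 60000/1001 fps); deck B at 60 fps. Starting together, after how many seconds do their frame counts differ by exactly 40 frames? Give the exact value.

The gap grows by |60 − 60000/1001| = 60/1001 frames per second.
Time for a 40-frame gap: 40 ÷ (60/1001) = 2002/3 s.

2002/3 seconds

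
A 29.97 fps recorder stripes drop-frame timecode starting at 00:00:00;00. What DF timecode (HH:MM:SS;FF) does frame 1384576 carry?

12:49:58;22

Ten DF minutes hold 17982 frames, so frame 1384576 lies in block 76 (frames 1366632–1384613) with 17944 frames into that block.
The block's first minute is 1800 frames and the rest 1798 each; 17944 frames reaches minute 9, so 76 × 18 + 9 × 2 = 1386 labels have been skipped so far.
Adding those back, label number 1384576 + 1386 = 1385962 at 30 labels/s is 46198 s + 22 f = 12 h 49 min 58 s frame 22, i.e. 12:49:58;22.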